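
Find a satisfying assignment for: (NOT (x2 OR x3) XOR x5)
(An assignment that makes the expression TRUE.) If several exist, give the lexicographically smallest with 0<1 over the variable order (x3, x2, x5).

x3=0, x2=0, x5=0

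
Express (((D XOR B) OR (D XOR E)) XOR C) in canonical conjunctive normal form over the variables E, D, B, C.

(E OR D OR B OR C) AND (E OR D OR NOT B OR NOT C) AND (E OR NOT D OR B OR NOT C) AND (E OR NOT D OR NOT B OR NOT C) AND (NOT E OR D OR B OR NOT C) AND (NOT E OR D OR NOT B OR NOT C) AND (NOT E OR NOT D OR B OR NOT C) AND (NOT E OR NOT D OR NOT B OR C)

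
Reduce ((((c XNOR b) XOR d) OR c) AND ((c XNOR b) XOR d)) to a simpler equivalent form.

By absorption (E AND (E OR v) = E):
= ((c XNOR b) XOR d)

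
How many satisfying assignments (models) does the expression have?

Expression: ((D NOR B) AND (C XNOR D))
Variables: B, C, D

Satisfying assignments: (0,0,0)
Count: 1 out of 8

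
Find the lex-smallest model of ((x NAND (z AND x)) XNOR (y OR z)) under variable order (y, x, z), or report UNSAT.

y=0, x=0, z=1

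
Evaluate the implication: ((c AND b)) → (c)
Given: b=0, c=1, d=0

Antecedent ((c AND b)) = 0; consequent (c) = 1.
0 → 1 = 1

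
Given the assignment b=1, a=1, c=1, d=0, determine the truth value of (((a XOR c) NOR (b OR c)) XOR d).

Substituting: (((1 XOR 1) NOR (1 OR 1)) XOR 0)
= 0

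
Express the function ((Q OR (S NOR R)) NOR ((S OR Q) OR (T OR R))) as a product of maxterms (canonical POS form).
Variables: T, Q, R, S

ΠM(0, 1, 2, 3, 4, 5, 6, 7, 8, 9, 10, 11, 12, 13, 14, 15) = (T OR Q OR R OR S) AND (T OR Q OR R OR NOT S) AND (T OR Q OR NOT R OR S) AND (T OR Q OR NOT R OR NOT S) AND (T OR NOT Q OR R OR S) AND (T OR NOT Q OR R OR NOT S) AND (T OR NOT Q OR NOT R OR S) AND (T OR NOT Q OR NOT R OR NOT S) AND (NOT T OR Q OR R OR S) AND (NOT T OR Q OR R OR NOT S) AND (NOT T OR Q OR NOT R OR S) AND (NOT T OR Q OR NOT R OR NOT S) AND (NOT T OR NOT Q OR R OR S) AND (NOT T OR NOT Q OR R OR NOT S) AND (NOT T OR NOT Q OR NOT R OR S) AND (NOT T OR NOT Q OR NOT R OR NOT S)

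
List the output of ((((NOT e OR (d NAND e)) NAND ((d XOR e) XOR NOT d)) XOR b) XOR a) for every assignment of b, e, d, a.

b | e | d | a | Output
----------------------
0 | 0 | 0 | 0 | 0
0 | 0 | 0 | 1 | 1
0 | 0 | 1 | 0 | 0
0 | 0 | 1 | 1 | 1
0 | 1 | 0 | 0 | 1
0 | 1 | 0 | 1 | 0
0 | 1 | 1 | 0 | 1
0 | 1 | 1 | 1 | 0
1 | 0 | 0 | 0 | 1
1 | 0 | 0 | 1 | 0
1 | 0 | 1 | 0 | 1
1 | 0 | 1 | 1 | 0
1 | 1 | 0 | 0 | 0
1 | 1 | 0 | 1 | 1
1 | 1 | 1 | 0 | 0
1 | 1 | 1 | 1 | 1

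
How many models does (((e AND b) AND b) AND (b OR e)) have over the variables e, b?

Satisfying assignments: (1,1)
Count: 1 out of 4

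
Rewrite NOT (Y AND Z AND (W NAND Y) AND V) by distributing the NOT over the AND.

NOT Y OR NOT Z OR NOT (W NAND Y) OR NOT V
De Morgan's: NOT(AND of terms) = OR of negations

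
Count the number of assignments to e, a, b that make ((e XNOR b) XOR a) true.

Satisfying assignments: (0,0,0), (0,1,1), (1,0,1), (1,1,0)
Count: 4 out of 8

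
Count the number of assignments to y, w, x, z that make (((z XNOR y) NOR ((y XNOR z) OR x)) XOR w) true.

Satisfying assignments: (0,0,0,1), (0,1,0,0), (0,1,1,0), (0,1,1,1), (1,0,0,0), (1,1,0,1), (1,1,1,0), (1,1,1,1)
Count: 8 out of 16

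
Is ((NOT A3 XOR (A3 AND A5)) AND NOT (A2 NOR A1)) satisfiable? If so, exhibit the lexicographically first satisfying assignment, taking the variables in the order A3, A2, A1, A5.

A3=0, A2=0, A1=1, A5=0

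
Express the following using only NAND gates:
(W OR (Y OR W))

((W NAND W) NAND (((Y NAND Y) NAND (W NAND W)) NAND ((Y NAND Y) NAND (W NAND W))))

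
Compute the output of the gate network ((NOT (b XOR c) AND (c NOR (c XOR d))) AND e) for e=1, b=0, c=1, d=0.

Substituting: ((NOT (0 XOR 1) AND (1 NOR (1 XOR 0))) AND 1)
= 0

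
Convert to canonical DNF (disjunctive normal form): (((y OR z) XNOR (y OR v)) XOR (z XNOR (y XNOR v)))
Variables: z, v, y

(NOT z AND NOT v AND NOT y) OR (NOT z AND v AND NOT y) OR (NOT z AND v AND y) OR (z AND NOT v AND NOT y) OR (z AND NOT v AND y) OR (z AND v AND NOT y)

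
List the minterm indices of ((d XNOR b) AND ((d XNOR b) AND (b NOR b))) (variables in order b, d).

Σm(0) = (NOT b AND NOT d)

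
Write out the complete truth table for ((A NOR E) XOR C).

A | E | C | Output
------------------
0 | 0 | 0 | 1
0 | 0 | 1 | 0
0 | 1 | 0 | 0
0 | 1 | 1 | 1
1 | 0 | 0 | 0
1 | 0 | 1 | 1
1 | 1 | 0 | 0
1 | 1 | 1 | 1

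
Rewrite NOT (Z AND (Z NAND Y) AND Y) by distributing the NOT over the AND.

NOT Z OR NOT (Z NAND Y) OR NOT Y
De Morgan's: NOT(AND of terms) = OR of negations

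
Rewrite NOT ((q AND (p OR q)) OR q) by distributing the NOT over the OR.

NOT (q AND (p OR q)) AND NOT q
De Morgan's: NOT(OR of terms) = AND of negations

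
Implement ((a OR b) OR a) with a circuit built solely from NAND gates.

((((a NAND a) NAND (b NAND b)) NAND ((a NAND a) NAND (b NAND b))) NAND (a NAND a))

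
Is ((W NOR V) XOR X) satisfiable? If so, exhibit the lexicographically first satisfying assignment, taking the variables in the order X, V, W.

X=0, V=0, W=0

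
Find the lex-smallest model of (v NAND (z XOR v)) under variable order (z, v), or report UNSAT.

z=0, v=0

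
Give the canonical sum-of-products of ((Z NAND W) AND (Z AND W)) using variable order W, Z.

Σm() = FALSE (no minterms)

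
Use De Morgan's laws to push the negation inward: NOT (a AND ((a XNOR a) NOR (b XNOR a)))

NOT a OR NOT ((a XNOR a) NOR (b XNOR a))
De Morgan's: NOT(AND of terms) = OR of negations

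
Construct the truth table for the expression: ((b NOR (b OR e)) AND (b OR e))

e | b | Output
--------------
0 | 0 | 0
0 | 1 | 0
1 | 0 | 0
1 | 1 | 0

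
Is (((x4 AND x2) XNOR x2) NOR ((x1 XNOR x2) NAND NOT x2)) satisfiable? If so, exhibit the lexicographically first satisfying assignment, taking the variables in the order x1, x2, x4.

UNSATISFIABLE - no assignment makes this expression true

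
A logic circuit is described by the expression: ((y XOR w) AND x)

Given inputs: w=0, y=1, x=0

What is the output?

Substituting: ((1 XOR 0) AND 0)
= 0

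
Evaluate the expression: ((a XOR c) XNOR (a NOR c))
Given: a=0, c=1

Substituting: ((0 XOR 1) XNOR (0 NOR 1))
= 0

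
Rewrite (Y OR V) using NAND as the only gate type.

((Y NAND Y) NAND (V NAND V))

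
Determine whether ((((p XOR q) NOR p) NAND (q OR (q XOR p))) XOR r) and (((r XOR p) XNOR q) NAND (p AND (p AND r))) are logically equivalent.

No. Counterexample: with r=1, q=0, p=0, Expression 1 = 0 but Expression 2 = 1.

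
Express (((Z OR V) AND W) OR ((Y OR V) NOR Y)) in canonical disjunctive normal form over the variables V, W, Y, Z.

(NOT V AND NOT W AND NOT Y AND NOT Z) OR (NOT V AND NOT W AND NOT Y AND Z) OR (NOT V AND W AND NOT Y AND NOT Z) OR (NOT V AND W AND NOT Y AND Z) OR (NOT V AND W AND Y AND Z) OR (V AND W AND NOT Y AND NOT Z) OR (V AND W AND NOT Y AND Z) OR (V AND W AND Y AND NOT Z) OR (V AND W AND Y AND Z)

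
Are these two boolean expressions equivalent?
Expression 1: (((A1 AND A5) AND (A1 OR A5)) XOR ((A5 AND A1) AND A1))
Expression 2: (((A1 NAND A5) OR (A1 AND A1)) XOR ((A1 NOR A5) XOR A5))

No. Counterexample: with A5=0, A1=1, Expression 1 = 0 but Expression 2 = 1.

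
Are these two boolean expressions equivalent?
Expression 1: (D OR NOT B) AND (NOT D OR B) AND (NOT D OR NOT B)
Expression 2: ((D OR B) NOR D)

Yes, they are equivalent — the two output columns agree on all 4 assignments:
D | B | Expression 1 | Expression 2
-----------------------------------
0 | 0 | 1 | 1
0 | 1 | 0 | 0
1 | 0 | 0 | 0
1 | 1 | 0 | 0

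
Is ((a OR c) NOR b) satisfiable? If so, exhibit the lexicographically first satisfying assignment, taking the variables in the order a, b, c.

a=0, b=0, c=0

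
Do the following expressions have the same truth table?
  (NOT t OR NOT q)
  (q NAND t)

Yes, they are equivalent — the two output columns agree on all 4 assignments:
t | q | Expression 1 | Expression 2
-----------------------------------
0 | 0 | 1 | 1
0 | 1 | 1 | 1
1 | 0 | 1 | 1
1 | 1 | 0 | 0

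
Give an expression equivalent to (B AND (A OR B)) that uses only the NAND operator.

((B NAND ((A NAND A) NAND (B NAND B))) NAND (B NAND ((A NAND A) NAND (B NAND B))))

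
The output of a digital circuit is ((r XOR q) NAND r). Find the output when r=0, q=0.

Substituting: ((0 XOR 0) NAND 0)
= 1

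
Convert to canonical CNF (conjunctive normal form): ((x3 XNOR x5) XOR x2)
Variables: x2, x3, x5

(x2 OR x3 OR NOT x5) AND (x2 OR NOT x3 OR x5) AND (NOT x2 OR x3 OR x5) AND (NOT x2 OR NOT x3 OR NOT x5)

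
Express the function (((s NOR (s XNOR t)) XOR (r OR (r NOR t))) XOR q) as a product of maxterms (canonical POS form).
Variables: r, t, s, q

ΠM(1, 3, 5, 6, 9, 11, 12, 15) = (r OR t OR s OR NOT q) AND (r OR t OR NOT s OR NOT q) AND (r OR NOT t OR s OR NOT q) AND (r OR NOT t OR NOT s OR q) AND (NOT r OR t OR s OR NOT q) AND (NOT r OR t OR NOT s OR NOT q) AND (NOT r OR NOT t OR s OR q) AND (NOT r OR NOT t OR NOT s OR NOT q)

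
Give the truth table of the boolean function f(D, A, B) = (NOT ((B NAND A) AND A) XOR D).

D | A | B | Output
------------------
0 | 0 | 0 | 1
0 | 0 | 1 | 1
0 | 1 | 0 | 0
0 | 1 | 1 | 1
1 | 0 | 0 | 0
1 | 0 | 1 | 0
1 | 1 | 0 | 1
1 | 1 | 1 | 0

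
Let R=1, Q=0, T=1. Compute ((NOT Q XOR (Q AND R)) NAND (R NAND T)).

Substituting: ((NOT 0 XOR (0 AND 1)) NAND (1 NAND 1))
= 1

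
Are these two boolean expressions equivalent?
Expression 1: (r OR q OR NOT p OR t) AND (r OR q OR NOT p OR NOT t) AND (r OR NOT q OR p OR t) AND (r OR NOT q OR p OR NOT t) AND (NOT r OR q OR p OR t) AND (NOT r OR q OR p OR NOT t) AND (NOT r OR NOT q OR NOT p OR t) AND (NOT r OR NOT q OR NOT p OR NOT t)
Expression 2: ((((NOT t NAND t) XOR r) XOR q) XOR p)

Yes, they are equivalent — the two output columns agree on all 16 assignments:
r | q | p | t | Expression 1 | Expression 2
-------------------------------------------
0 | 0 | 0 | 0 | 1 | 1
0 | 0 | 0 | 1 | 1 | 1
0 | 0 | 1 | 0 | 0 | 0
0 | 0 | 1 | 1 | 0 | 0
0 | 1 | 0 | 0 | 0 | 0
0 | 1 | 0 | 1 | 0 | 0
0 | 1 | 1 | 0 | 1 | 1
0 | 1 | 1 | 1 | 1 | 1
1 | 0 | 0 | 0 | 0 | 0
1 | 0 | 0 | 1 | 0 | 0
1 | 0 | 1 | 0 | 1 | 1
1 | 0 | 1 | 1 | 1 | 1
1 | 1 | 0 | 0 | 1 | 1
1 | 1 | 0 | 1 | 1 | 1
1 | 1 | 1 | 0 | 0 | 0
1 | 1 | 1 | 1 | 0 | 0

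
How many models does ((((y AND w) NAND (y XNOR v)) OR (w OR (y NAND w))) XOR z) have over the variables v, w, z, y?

Satisfying assignments: (0,0,0,0), (0,0,0,1), (0,1,0,0), (0,1,0,1), (1,0,0,0), (1,0,0,1), (1,1,0,0), (1,1,0,1)
Count: 8 out of 16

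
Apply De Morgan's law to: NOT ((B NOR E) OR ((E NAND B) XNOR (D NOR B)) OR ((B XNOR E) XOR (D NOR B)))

NOT (B NOR E) AND NOT ((E NAND B) XNOR (D NOR B)) AND NOT ((B XNOR E) XOR (D NOR B))
De Morgan's: NOT(OR of terms) = AND of negations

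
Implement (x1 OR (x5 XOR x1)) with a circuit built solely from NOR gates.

((x1 NOR ((((x5 NOR x1) NOR (x5 NOR x1)) NOR ((x5 NOR x1) NOR (x5 NOR x1))) NOR ((((x5 NOR x5) NOR (x1 NOR x1)) NOR ((x5 NOR x5) NOR (x1 NOR x1))) NOR (((x5 NOR x5) NOR (x1 NOR x1)) NOR ((x5 NOR x5) NOR (x1 NOR x1)))))) NOR (x1 NOR ((((x5 NOR x1) NOR (x5 NOR x1)) NOR ((x5 NOR x1) NOR (x5 NOR x1))) NOR ((((x5 NOR x5) NOR (x1 NOR x1)) NOR ((x5 NOR x5) NOR (x1 NOR x1))) NOR (((x5 NOR x5) NOR (x1 NOR x1)) NOR ((x5 NOR x5) NOR (x1 NOR x1)))))))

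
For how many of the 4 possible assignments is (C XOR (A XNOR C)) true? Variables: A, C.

Satisfying assignments: (0,0), (0,1)
Count: 2 out of 4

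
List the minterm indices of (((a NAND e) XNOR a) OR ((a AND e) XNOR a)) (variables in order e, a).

Σm(0, 1, 2, 3) = (NOT e AND NOT a) OR (NOT e AND a) OR (e AND NOT a) OR (e AND a)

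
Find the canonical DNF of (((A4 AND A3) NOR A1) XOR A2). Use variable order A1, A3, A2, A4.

(NOT A1 AND NOT A3 AND NOT A2 AND NOT A4) OR (NOT A1 AND NOT A3 AND NOT A2 AND A4) OR (NOT A1 AND A3 AND NOT A2 AND NOT A4) OR (NOT A1 AND A3 AND A2 AND A4) OR (A1 AND NOT A3 AND A2 AND NOT A4) OR (A1 AND NOT A3 AND A2 AND A4) OR (A1 AND A3 AND A2 AND NOT A4) OR (A1 AND A3 AND A2 AND A4)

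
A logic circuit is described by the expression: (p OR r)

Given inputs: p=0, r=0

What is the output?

Substituting: (0 OR 0)
= 0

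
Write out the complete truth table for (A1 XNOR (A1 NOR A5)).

A1 | A5 | Output
----------------
0 | 0 | 0
0 | 1 | 1
1 | 0 | 0
1 | 1 | 0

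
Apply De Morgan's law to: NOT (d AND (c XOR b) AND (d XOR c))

NOT d OR NOT (c XOR b) OR NOT (d XOR c)
De Morgan's: NOT(AND of terms) = OR of negations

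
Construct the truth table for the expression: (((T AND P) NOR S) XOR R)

P | R | S | T | Output
----------------------
0 | 0 | 0 | 0 | 1
0 | 0 | 0 | 1 | 1
0 | 0 | 1 | 0 | 0
0 | 0 | 1 | 1 | 0
0 | 1 | 0 | 0 | 0
0 | 1 | 0 | 1 | 0
0 | 1 | 1 | 0 | 1
0 | 1 | 1 | 1 | 1
1 | 0 | 0 | 0 | 1
1 | 0 | 0 | 1 | 0
1 | 0 | 1 | 0 | 0
1 | 0 | 1 | 1 | 0
1 | 1 | 0 | 0 | 0
1 | 1 | 0 | 1 | 1
1 | 1 | 1 | 0 | 1
1 | 1 | 1 | 1 | 1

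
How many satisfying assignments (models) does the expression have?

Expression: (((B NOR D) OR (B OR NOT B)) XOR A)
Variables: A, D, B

Satisfying assignments: (0,0,0), (0,0,1), (0,1,0), (0,1,1)
Count: 4 out of 8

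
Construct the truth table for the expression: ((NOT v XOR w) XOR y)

w | y | v | Output
------------------
0 | 0 | 0 | 1
0 | 0 | 1 | 0
0 | 1 | 0 | 0
0 | 1 | 1 | 1
1 | 0 | 0 | 0
1 | 0 | 1 | 1
1 | 1 | 0 | 1
1 | 1 | 1 | 0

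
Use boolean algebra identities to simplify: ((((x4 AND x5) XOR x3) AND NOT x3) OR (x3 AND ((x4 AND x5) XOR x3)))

By distribution ((E AND v) OR (E AND NOT v) = E):
= ((x4 AND x5) XOR x3)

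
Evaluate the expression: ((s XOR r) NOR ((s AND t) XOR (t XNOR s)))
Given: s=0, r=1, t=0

Substituting: ((0 XOR 1) NOR ((0 AND 0) XOR (0 XNOR 0)))
= 0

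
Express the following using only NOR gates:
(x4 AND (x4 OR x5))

((x4 NOR x4) NOR (((x4 NOR x5) NOR (x4 NOR x5)) NOR ((x4 NOR x5) NOR (x4 NOR x5))))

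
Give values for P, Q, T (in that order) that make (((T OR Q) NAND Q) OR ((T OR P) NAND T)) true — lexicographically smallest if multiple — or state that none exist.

P=0, Q=0, T=0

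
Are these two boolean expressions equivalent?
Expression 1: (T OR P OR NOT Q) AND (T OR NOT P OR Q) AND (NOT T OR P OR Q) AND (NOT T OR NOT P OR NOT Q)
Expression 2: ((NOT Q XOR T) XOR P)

Yes, they are equivalent — the two output columns agree on all 8 assignments:
T | P | Q | Expression 1 | Expression 2
---------------------------------------
0 | 0 | 0 | 1 | 1
0 | 0 | 1 | 0 | 0
0 | 1 | 0 | 0 | 0
0 | 1 | 1 | 1 | 1
1 | 0 | 0 | 0 | 0
1 | 0 | 1 | 1 | 1
1 | 1 | 0 | 1 | 1
1 | 1 | 1 | 0 | 0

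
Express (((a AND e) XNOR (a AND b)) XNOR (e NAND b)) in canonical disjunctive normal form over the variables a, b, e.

(NOT a AND NOT b AND NOT e) OR (NOT a AND NOT b AND e) OR (NOT a AND b AND NOT e) OR (a AND NOT b AND NOT e)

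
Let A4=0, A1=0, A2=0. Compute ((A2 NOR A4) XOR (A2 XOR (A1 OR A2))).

Substituting: ((0 NOR 0) XOR (0 XOR (0 OR 0)))
= 1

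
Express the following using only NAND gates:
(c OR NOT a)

((c NAND c) NAND ((a NAND a) NAND (a NAND a)))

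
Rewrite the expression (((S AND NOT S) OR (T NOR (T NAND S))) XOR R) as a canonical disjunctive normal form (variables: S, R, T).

(NOT S AND R AND NOT T) OR (NOT S AND R AND T) OR (S AND R AND NOT T) OR (S AND R AND T)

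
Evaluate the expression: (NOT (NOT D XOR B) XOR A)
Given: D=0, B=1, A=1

Substituting: (NOT (NOT 0 XOR 1) XOR 1)
= 0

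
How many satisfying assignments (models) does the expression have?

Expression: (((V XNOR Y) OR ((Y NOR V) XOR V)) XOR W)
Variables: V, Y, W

Satisfying assignments: (0,0,0), (0,1,1), (1,0,0), (1,1,0)
Count: 4 out of 8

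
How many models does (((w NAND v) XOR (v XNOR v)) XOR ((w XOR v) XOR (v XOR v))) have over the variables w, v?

Satisfying assignments: (0,1), (1,0), (1,1)
Count: 3 out of 4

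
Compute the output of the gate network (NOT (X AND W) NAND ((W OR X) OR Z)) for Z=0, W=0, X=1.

Substituting: (NOT (1 AND 0) NAND ((0 OR 1) OR 0))
= 0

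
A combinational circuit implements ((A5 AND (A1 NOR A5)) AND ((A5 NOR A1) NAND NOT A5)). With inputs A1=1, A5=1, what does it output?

Substituting: ((1 AND (1 NOR 1)) AND ((1 NOR 1) NAND NOT 1))
= 0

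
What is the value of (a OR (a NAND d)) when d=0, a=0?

Substituting: (0 OR (0 NAND 0))
= 1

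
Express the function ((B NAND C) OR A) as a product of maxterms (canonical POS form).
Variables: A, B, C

ΠM(3) = (A OR NOT B OR NOT C)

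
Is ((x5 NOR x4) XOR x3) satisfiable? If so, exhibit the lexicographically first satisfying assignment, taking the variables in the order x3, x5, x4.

x3=0, x5=0, x4=0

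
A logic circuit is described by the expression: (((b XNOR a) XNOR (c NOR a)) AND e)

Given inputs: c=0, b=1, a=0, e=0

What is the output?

Substituting: (((1 XNOR 0) XNOR (0 NOR 0)) AND 0)
= 0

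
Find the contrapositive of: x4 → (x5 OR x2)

Contrapositive: NOT (x5 OR x2) → NOT x4
Note: A statement and its contrapositive are logically equivalent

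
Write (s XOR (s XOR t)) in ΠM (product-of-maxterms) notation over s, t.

ΠM(0, 2) = (s OR t) AND (NOT s OR t)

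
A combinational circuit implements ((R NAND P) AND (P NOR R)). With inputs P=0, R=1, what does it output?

Substituting: ((1 NAND 0) AND (0 NOR 1))
= 0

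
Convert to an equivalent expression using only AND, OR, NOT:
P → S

NOT P OR S
(Implication elimination: A → B = NOT A OR B)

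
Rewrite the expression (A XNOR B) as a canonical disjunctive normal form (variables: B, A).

(NOT B AND NOT A) OR (B AND A)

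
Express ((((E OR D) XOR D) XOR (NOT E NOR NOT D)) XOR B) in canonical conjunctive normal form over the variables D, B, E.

(D OR B OR E) AND (D OR NOT B OR NOT E) AND (NOT D OR B OR E) AND (NOT D OR NOT B OR NOT E)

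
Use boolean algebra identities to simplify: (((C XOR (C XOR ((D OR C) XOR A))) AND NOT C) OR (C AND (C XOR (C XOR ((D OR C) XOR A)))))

By distribution ((E AND v) OR (E AND NOT v) = E) then XOR self-cancellation ((E XOR v) XOR v = E):
= ((D OR C) XOR A)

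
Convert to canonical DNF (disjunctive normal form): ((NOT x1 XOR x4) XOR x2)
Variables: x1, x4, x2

(NOT x1 AND NOT x4 AND NOT x2) OR (NOT x1 AND x4 AND x2) OR (x1 AND NOT x4 AND x2) OR (x1 AND x4 AND NOT x2)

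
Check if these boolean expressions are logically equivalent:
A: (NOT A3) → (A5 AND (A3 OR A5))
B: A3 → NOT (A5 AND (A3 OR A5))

No, Inverse is not equivalent to original (counterexample: A3=0, A1=0, A5=0)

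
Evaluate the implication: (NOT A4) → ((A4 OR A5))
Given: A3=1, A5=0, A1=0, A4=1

Antecedent (NOT A4) = 0; consequent ((A4 OR A5)) = 1.
0 → 1 = 1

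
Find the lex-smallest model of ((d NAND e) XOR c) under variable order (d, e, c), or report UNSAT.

d=0, e=0, c=0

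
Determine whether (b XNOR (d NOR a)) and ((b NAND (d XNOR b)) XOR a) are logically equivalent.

No. Counterexample: with b=0, a=0, d=0, Expression 1 = 0 but Expression 2 = 1.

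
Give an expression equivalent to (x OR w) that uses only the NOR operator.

((x NOR w) NOR (x NOR w))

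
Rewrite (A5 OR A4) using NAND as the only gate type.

((A5 NAND A5) NAND (A4 NAND A4))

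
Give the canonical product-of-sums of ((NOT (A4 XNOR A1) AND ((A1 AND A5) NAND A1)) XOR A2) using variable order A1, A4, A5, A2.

ΠM(0, 2, 5, 7, 9, 10, 12, 14) = (A1 OR A4 OR A5 OR A2) AND (A1 OR A4 OR NOT A5 OR A2) AND (A1 OR NOT A4 OR A5 OR NOT A2) AND (A1 OR NOT A4 OR NOT A5 OR NOT A2) AND (NOT A1 OR A4 OR A5 OR NOT A2) AND (NOT A1 OR A4 OR NOT A5 OR A2) AND (NOT A1 OR NOT A4 OR A5 OR A2) AND (NOT A1 OR NOT A4 OR NOT A5 OR A2)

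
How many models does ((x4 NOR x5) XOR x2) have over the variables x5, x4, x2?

Satisfying assignments: (0,0,0), (0,1,1), (1,0,1), (1,1,1)
Count: 4 out of 8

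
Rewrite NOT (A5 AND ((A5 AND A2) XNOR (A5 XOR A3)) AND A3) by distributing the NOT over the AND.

NOT A5 OR NOT ((A5 AND A2) XNOR (A5 XOR A3)) OR NOT A3
De Morgan's: NOT(AND of terms) = OR of negations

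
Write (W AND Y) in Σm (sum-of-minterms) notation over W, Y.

Σm(3) = (W AND Y)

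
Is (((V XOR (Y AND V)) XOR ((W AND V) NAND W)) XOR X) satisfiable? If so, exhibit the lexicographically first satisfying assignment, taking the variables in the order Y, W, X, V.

Y=0, W=0, X=0, V=0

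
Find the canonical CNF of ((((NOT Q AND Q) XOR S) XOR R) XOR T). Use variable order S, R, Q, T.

(S OR R OR Q OR T) AND (S OR R OR NOT Q OR T) AND (S OR NOT R OR Q OR NOT T) AND (S OR NOT R OR NOT Q OR NOT T) AND (NOT S OR R OR Q OR NOT T) AND (NOT S OR R OR NOT Q OR NOT T) AND (NOT S OR NOT R OR Q OR T) AND (NOT S OR NOT R OR NOT Q OR T)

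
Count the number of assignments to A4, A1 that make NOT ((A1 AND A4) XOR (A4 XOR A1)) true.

Satisfying assignments: (0,0)
Count: 1 out of 4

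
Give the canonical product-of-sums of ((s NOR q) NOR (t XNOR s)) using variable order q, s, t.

ΠM(0, 1, 3, 4, 7) = (q OR s OR t) AND (q OR s OR NOT t) AND (q OR NOT s OR NOT t) AND (NOT q OR s OR t) AND (NOT q OR NOT s OR NOT t)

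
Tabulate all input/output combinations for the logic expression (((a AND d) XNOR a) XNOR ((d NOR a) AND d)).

d | a | Output
--------------
0 | 0 | 0
0 | 1 | 1
1 | 0 | 0
1 | 1 | 0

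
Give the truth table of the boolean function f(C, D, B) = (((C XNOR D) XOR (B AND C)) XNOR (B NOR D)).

C | D | B | Output
------------------
0 | 0 | 0 | 1
0 | 0 | 1 | 0
0 | 1 | 0 | 1
0 | 1 | 1 | 1
1 | 0 | 0 | 0
1 | 0 | 1 | 0
1 | 1 | 0 | 0
1 | 1 | 1 | 1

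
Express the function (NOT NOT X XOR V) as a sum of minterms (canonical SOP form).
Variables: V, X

Σm(1, 2) = (NOT V AND X) OR (V AND NOT X)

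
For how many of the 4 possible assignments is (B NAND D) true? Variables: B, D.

Satisfying assignments: (0,0), (0,1), (1,0)
Count: 3 out of 4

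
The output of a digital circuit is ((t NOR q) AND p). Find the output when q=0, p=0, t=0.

Substituting: ((0 NOR 0) AND 0)
= 0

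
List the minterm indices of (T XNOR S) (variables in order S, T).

Σm(0, 3) = (NOT S AND NOT T) OR (S AND T)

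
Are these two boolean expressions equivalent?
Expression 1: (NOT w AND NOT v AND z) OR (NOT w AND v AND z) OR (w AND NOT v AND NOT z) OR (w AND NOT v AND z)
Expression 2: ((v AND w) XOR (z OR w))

Yes, they are equivalent — the two output columns agree on all 8 assignments:
w | v | z | Expression 1 | Expression 2
---------------------------------------
0 | 0 | 0 | 0 | 0
0 | 0 | 1 | 1 | 1
0 | 1 | 0 | 0 | 0
0 | 1 | 1 | 1 | 1
1 | 0 | 0 | 1 | 1
1 | 0 | 1 | 1 | 1
1 | 1 | 0 | 0 | 0
1 | 1 | 1 | 0 | 0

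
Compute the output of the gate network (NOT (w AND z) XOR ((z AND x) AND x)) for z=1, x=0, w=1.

Substituting: (NOT (1 AND 1) XOR ((1 AND 0) AND 0))
= 0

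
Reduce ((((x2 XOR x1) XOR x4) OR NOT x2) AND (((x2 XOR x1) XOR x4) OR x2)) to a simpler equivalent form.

By distribution ((E OR v) AND (E OR NOT v) = E):
= ((x2 XOR x1) XOR x4)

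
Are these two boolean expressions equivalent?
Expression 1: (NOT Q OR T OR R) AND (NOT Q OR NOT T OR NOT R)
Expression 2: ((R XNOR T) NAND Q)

Yes, they are equivalent — the two output columns agree on all 8 assignments:
Q | T | R | Expression 1 | Expression 2
---------------------------------------
0 | 0 | 0 | 1 | 1
0 | 0 | 1 | 1 | 1
0 | 1 | 0 | 1 | 1
0 | 1 | 1 | 1 | 1
1 | 0 | 0 | 0 | 0
1 | 0 | 1 | 1 | 1
1 | 1 | 0 | 1 | 1
1 | 1 | 1 | 0 | 0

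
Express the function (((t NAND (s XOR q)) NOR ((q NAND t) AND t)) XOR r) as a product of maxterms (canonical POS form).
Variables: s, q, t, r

ΠM(0, 2, 4, 7, 8, 10, 12, 14) = (s OR q OR t OR r) AND (s OR q OR NOT t OR r) AND (s OR NOT q OR t OR r) AND (s OR NOT q OR NOT t OR NOT r) AND (NOT s OR q OR t OR r) AND (NOT s OR q OR NOT t OR r) AND (NOT s OR NOT q OR t OR r) AND (NOT s OR NOT q OR NOT t OR r)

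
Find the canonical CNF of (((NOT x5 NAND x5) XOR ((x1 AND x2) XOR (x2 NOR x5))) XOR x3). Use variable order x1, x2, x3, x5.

(x1 OR x2 OR x3 OR x5) AND (x1 OR x2 OR NOT x3 OR NOT x5) AND (x1 OR NOT x2 OR NOT x3 OR x5) AND (x1 OR NOT x2 OR NOT x3 OR NOT x5) AND (NOT x1 OR x2 OR x3 OR x5) AND (NOT x1 OR x2 OR NOT x3 OR NOT x5) AND (NOT x1 OR NOT x2 OR x3 OR x5) AND (NOT x1 OR NOT x2 OR x3 OR NOT x5)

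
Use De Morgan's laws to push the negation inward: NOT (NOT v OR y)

v AND NOT y
De Morgan's: NOT(OR of terms) = AND of negations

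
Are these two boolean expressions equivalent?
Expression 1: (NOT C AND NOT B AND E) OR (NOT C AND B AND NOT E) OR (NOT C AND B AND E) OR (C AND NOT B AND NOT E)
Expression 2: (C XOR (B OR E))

Yes, they are equivalent — the two output columns agree on all 8 assignments:
C | B | E | Expression 1 | Expression 2
---------------------------------------
0 | 0 | 0 | 0 | 0
0 | 0 | 1 | 1 | 1
0 | 1 | 0 | 1 | 1
0 | 1 | 1 | 1 | 1
1 | 0 | 0 | 1 | 1
1 | 0 | 1 | 0 | 0
1 | 1 | 0 | 0 | 0
1 | 1 | 1 | 0 | 0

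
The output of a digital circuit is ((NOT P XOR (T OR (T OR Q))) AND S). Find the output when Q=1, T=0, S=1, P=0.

Substituting: ((NOT 0 XOR (0 OR (0 OR 1))) AND 1)
= 0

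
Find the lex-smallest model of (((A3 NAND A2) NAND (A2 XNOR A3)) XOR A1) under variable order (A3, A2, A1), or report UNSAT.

A3=0, A2=0, A1=1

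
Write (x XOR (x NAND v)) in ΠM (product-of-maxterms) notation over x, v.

ΠM(2) = (NOT x OR v)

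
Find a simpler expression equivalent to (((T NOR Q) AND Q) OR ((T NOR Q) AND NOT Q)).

By distribution ((E AND v) OR (E AND NOT v) = E):
= (T NOR Q)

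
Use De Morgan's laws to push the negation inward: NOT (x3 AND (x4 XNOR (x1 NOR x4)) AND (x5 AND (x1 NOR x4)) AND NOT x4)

NOT x3 OR NOT (x4 XNOR (x1 NOR x4)) OR NOT (x5 AND (x1 NOR x4)) OR x4
De Morgan's: NOT(AND of terms) = OR of negations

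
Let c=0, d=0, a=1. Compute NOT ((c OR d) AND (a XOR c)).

Substituting: NOT ((0 OR 0) AND (1 XOR 0))
= 1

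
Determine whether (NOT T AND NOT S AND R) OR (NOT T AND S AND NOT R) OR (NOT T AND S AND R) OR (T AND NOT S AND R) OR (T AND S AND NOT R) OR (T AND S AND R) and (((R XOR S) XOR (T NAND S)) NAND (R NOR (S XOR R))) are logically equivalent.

Yes, they are equivalent — the two output columns agree on all 8 assignments:
T | S | R | Expression 1 | Expression 2
---------------------------------------
0 | 0 | 0 | 0 | 0
0 | 0 | 1 | 1 | 1
0 | 1 | 0 | 1 | 1
0 | 1 | 1 | 1 | 1
1 | 0 | 0 | 0 | 0
1 | 0 | 1 | 1 | 1
1 | 1 | 0 | 1 | 1
1 | 1 | 1 | 1 | 1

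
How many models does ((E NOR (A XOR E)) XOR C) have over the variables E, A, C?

Satisfying assignments: (0,0,0), (0,1,1), (1,0,1), (1,1,1)
Count: 4 out of 8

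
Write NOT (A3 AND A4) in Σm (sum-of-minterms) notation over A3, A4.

Σm(0, 1, 2) = (NOT A3 AND NOT A4) OR (NOT A3 AND A4) OR (A3 AND NOT A4)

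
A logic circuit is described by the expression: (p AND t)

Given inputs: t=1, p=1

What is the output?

Substituting: (1 AND 1)
= 1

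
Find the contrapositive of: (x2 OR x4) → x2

Contrapositive: NOT x2 → NOT (x2 OR x4)
Note: A statement and its contrapositive are logically equivalent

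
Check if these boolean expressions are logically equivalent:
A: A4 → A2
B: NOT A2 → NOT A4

Yes, Contrapositive is always equivalent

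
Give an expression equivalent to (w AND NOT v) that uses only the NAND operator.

((w NAND (v NAND v)) NAND (w NAND (v NAND v)))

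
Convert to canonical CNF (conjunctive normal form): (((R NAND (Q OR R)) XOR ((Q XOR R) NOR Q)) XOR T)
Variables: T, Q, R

(T OR Q OR R) AND (T OR Q OR NOT R) AND (T OR NOT Q OR NOT R) AND (NOT T OR NOT Q OR R)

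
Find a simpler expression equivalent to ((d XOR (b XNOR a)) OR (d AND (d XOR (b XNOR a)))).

By absorption (E OR (E AND v) = E):
= (d XOR (b XNOR a))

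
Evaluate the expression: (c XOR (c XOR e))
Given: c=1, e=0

Substituting: (1 XOR (1 XOR 0))
= 0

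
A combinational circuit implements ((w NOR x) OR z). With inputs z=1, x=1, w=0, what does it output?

Substituting: ((0 NOR 1) OR 1)
= 1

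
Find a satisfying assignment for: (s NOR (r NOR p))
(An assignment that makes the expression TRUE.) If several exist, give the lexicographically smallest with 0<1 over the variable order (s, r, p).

s=0, r=0, p=1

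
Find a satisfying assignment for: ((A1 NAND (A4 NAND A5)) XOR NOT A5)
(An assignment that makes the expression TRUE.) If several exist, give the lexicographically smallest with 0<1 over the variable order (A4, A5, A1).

A4=0, A5=0, A1=1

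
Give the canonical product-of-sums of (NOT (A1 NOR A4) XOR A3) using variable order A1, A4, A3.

ΠM(0, 3, 5, 7) = (A1 OR A4 OR A3) AND (A1 OR NOT A4 OR NOT A3) AND (NOT A1 OR A4 OR NOT A3) AND (NOT A1 OR NOT A4 OR NOT A3)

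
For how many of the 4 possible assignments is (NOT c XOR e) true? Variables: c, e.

Satisfying assignments: (0,0), (1,1)
Count: 2 out of 4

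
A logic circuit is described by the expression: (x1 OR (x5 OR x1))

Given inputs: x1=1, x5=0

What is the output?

Substituting: (1 OR (0 OR 1))
= 1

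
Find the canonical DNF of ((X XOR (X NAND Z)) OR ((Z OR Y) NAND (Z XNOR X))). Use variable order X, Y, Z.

(NOT X AND NOT Y AND NOT Z) OR (NOT X AND NOT Y AND Z) OR (NOT X AND Y AND NOT Z) OR (NOT X AND Y AND Z) OR (X AND NOT Y AND NOT Z) OR (X AND NOT Y AND Z) OR (X AND Y AND NOT Z) OR (X AND Y AND Z)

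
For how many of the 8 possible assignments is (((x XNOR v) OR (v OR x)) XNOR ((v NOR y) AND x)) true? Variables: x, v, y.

Satisfying assignments: (1,0,0)
Count: 1 out of 8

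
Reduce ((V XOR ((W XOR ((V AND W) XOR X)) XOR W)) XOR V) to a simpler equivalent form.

By XOR self-cancellation ((E XOR v) XOR v = E) then XOR self-cancellation ((E XOR v) XOR v = E):
= ((V AND W) XOR X)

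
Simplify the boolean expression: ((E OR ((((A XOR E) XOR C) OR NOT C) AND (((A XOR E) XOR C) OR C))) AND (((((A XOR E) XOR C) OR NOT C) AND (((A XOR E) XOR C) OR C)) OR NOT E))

By distribution ((E OR v) AND (E OR NOT v) = E) then distribution ((E OR v) AND (E OR NOT v) = E):
= ((A XOR E) XOR C)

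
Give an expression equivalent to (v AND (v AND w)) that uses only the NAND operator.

((v NAND ((v NAND w) NAND (v NAND w))) NAND (v NAND ((v NAND w) NAND (v NAND w))))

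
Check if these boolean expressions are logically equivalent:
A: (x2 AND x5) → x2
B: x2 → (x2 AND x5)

No, Converse is not equivalent to original (counterexample: x5=0, x2=1)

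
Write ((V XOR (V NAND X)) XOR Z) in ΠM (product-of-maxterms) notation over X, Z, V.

ΠM(1, 2, 6, 7) = (X OR Z OR NOT V) AND (X OR NOT Z OR V) AND (NOT X OR NOT Z OR V) AND (NOT X OR NOT Z OR NOT V)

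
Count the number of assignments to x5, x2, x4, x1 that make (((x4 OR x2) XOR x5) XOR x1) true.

Satisfying assignments: (0,0,0,1), (0,0,1,0), (0,1,0,0), (0,1,1,0), (1,0,0,0), (1,0,1,1), (1,1,0,1), (1,1,1,1)
Count: 8 out of 16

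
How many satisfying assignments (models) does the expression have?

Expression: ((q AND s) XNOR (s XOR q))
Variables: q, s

Satisfying assignments: (0,0)
Count: 1 out of 4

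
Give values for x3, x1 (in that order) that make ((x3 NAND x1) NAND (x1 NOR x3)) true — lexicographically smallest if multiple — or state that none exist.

x3=0, x1=1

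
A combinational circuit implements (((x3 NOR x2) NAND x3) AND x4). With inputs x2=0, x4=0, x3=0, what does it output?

Substituting: (((0 NOR 0) NAND 0) AND 0)
= 0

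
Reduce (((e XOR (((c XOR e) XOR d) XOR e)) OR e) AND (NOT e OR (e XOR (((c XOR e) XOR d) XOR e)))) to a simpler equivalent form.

By distribution ((E OR v) AND (E OR NOT v) = E) then XOR self-cancellation ((E XOR v) XOR v = E):
= ((c XOR e) XOR d)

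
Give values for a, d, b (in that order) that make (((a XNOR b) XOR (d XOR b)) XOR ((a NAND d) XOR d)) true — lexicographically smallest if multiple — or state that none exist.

a=1, d=0, b=0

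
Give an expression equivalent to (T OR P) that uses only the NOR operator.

((T NOR P) NOR (T NOR P))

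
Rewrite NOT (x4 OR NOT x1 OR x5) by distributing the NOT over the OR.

NOT x4 AND x1 AND NOT x5
De Morgan's: NOT(OR of terms) = AND of negations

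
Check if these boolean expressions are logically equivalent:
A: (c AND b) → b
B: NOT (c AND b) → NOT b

No, Inverse is not equivalent to original (counterexample: c=0, b=1)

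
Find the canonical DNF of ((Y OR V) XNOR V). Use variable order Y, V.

(NOT Y AND NOT V) OR (NOT Y AND V) OR (Y AND V)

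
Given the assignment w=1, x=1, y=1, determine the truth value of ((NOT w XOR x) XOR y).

Substituting: ((NOT 1 XOR 1) XOR 1)
= 0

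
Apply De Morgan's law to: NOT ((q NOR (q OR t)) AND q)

NOT (q NOR (q OR t)) OR NOT q
De Morgan's: NOT(AND of terms) = OR of negations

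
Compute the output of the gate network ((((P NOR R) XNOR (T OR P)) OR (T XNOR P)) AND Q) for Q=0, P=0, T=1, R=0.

Substituting: ((((0 NOR 0) XNOR (1 OR 0)) OR (1 XNOR 0)) AND 0)
= 0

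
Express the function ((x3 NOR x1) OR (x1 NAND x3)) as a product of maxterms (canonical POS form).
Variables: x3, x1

ΠM(3) = (NOT x3 OR NOT x1)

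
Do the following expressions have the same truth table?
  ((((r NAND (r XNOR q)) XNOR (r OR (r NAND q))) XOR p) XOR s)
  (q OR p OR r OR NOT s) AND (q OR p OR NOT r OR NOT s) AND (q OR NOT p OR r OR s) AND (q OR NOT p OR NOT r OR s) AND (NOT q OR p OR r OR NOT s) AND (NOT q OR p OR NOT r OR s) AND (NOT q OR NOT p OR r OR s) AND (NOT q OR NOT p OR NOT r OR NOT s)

Yes, they are equivalent — the two output columns agree on all 16 assignments:
q | p | r | s | Expression 1 | Expression 2
-------------------------------------------
0 | 0 | 0 | 0 | 1 | 1
0 | 0 | 0 | 1 | 0 | 0
0 | 0 | 1 | 0 | 1 | 1
0 | 0 | 1 | 1 | 0 | 0
0 | 1 | 0 | 0 | 0 | 0
0 | 1 | 0 | 1 | 1 | 1
0 | 1 | 1 | 0 | 0 | 0
0 | 1 | 1 | 1 | 1 | 1
1 | 0 | 0 | 0 | 1 | 1
1 | 0 | 0 | 1 | 0 | 0
1 | 0 | 1 | 0 | 0 | 0
1 | 0 | 1 | 1 | 1 | 1
1 | 1 | 0 | 0 | 0 | 0
1 | 1 | 0 | 1 | 1 | 1
1 | 1 | 1 | 0 | 1 | 1
1 | 1 | 1 | 1 | 0 | 0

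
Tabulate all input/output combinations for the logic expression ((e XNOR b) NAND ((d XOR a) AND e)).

e | a | b | d | Output
----------------------
0 | 0 | 0 | 0 | 1
0 | 0 | 0 | 1 | 1
0 | 0 | 1 | 0 | 1
0 | 0 | 1 | 1 | 1
0 | 1 | 0 | 0 | 1
0 | 1 | 0 | 1 | 1
0 | 1 | 1 | 0 | 1
0 | 1 | 1 | 1 | 1
1 | 0 | 0 | 0 | 1
1 | 0 | 0 | 1 | 1
1 | 0 | 1 | 0 | 1
1 | 0 | 1 | 1 | 0
1 | 1 | 0 | 0 | 1
1 | 1 | 0 | 1 | 1
1 | 1 | 1 | 0 | 0
1 | 1 | 1 | 1 | 1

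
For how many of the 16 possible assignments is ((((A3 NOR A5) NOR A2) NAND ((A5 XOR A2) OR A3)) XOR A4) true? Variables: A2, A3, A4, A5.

Satisfying assignments: (0,0,0,0), (0,0,1,1), (0,1,1,0), (0,1,1,1), (1,0,0,0), (1,0,0,1), (1,1,0,0), (1,1,0,1)
Count: 8 out of 16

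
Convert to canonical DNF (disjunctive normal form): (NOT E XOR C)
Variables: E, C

(NOT E AND NOT C) OR (E AND C)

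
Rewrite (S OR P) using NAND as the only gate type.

((S NAND S) NAND (P NAND P))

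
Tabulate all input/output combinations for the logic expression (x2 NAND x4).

x2 | x4 | Output
----------------
0 | 0 | 1
0 | 1 | 1
1 | 0 | 1
1 | 1 | 0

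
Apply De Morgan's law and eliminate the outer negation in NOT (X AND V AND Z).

NOT X OR NOT V OR NOT Z
De Morgan's: NOT(AND of terms) = OR of negations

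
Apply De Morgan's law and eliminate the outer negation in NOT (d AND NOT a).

NOT d OR a
De Morgan's: NOT(AND of terms) = OR of negations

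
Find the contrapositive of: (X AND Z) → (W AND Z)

Contrapositive: NOT (W AND Z) → NOT (X AND Z)
Note: A statement and its contrapositive are logically equivalent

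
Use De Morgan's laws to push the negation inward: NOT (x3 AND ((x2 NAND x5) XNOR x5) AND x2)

NOT x3 OR NOT ((x2 NAND x5) XNOR x5) OR NOT x2
De Morgan's: NOT(AND of terms) = OR of negations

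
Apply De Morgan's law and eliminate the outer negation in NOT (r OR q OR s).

NOT r AND NOT q AND NOT s
De Morgan's: NOT(OR of terms) = AND of negations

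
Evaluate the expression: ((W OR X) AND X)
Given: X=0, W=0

Substituting: ((0 OR 0) AND 0)
= 0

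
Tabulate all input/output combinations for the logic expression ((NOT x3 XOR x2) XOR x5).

x3 | x2 | x5 | Output
---------------------
0 | 0 | 0 | 1
0 | 0 | 1 | 0
0 | 1 | 0 | 0
0 | 1 | 1 | 1
1 | 0 | 0 | 0
1 | 0 | 1 | 1
1 | 1 | 0 | 1
1 | 1 | 1 | 0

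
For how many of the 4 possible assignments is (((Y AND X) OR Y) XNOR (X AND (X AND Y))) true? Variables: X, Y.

Satisfying assignments: (0,0), (1,0), (1,1)
Count: 3 out of 4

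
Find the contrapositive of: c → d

Contrapositive: NOT d → NOT c
Note: A statement and its contrapositive are logically equivalent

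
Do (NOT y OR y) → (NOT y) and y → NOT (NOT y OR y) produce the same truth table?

Yes, Contrapositive is always equivalent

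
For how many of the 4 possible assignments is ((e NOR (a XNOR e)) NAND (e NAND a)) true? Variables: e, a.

Satisfying assignments: (0,0), (1,0), (1,1)
Count: 3 out of 4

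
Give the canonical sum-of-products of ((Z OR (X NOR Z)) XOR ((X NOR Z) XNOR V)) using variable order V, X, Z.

Σm(0, 2, 5, 7) = (NOT V AND NOT X AND NOT Z) OR (NOT V AND X AND NOT Z) OR (V AND NOT X AND Z) OR (V AND X AND Z)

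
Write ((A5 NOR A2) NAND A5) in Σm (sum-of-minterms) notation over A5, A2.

Σm(0, 1, 2, 3) = (NOT A5 AND NOT A2) OR (NOT A5 AND A2) OR (A5 AND NOT A2) OR (A5 AND A2)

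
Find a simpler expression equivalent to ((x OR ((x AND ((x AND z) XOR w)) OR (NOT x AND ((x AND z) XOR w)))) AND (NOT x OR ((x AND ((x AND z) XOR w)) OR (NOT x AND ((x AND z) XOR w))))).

By distribution ((E OR v) AND (E OR NOT v) = E) then distribution ((E AND v) OR (E AND NOT v) = E):
= ((x AND z) XOR w)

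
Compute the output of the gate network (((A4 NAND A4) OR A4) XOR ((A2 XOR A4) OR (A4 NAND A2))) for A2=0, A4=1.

Substituting: (((1 NAND 1) OR 1) XOR ((0 XOR 1) OR (1 NAND 0)))
= 0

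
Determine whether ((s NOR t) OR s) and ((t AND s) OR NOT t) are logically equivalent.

Yes, they are equivalent — the two output columns agree on all 4 assignments:
s | t | Expression 1 | Expression 2
-----------------------------------
0 | 0 | 1 | 1
0 | 1 | 0 | 0
1 | 0 | 1 | 1
1 | 1 | 1 | 1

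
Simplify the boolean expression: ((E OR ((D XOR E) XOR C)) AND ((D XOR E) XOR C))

By absorption (E AND (E OR v) = E):
= ((D XOR E) XOR C)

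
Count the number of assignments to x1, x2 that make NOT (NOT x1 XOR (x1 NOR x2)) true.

Satisfying assignments: (0,0), (1,0), (1,1)
Count: 3 out of 4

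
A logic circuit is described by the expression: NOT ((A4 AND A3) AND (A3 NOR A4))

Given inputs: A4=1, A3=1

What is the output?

Substituting: NOT ((1 AND 1) AND (1 NOR 1))
= 1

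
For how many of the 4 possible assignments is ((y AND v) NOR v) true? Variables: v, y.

Satisfying assignments: (0,0), (0,1)
Count: 2 out of 4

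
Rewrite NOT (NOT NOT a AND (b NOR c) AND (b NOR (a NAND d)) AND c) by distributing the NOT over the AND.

NOT a OR NOT (b NOR c) OR NOT (b NOR (a NAND d)) OR NOT c
De Morgan's: NOT(AND of terms) = OR of negations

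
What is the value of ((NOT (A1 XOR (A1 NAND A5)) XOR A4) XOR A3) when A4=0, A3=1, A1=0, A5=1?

Substituting: ((NOT (0 XOR (0 NAND 1)) XOR 0) XOR 1)
= 1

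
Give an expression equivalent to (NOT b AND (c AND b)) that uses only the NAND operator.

(((b NAND b) NAND ((c NAND b) NAND (c NAND b))) NAND ((b NAND b) NAND ((c NAND b) NAND (c NAND b))))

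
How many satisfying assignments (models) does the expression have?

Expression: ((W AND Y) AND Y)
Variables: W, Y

Satisfying assignments: (1,1)
Count: 1 out of 4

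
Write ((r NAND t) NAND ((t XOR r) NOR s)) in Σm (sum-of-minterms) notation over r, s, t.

Σm(1, 2, 3, 4, 5, 6, 7) = (NOT r AND NOT s AND t) OR (NOT r AND s AND NOT t) OR (NOT r AND s AND t) OR (r AND NOT s AND NOT t) OR (r AND NOT s AND t) OR (r AND s AND NOT t) OR (r AND s AND t)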